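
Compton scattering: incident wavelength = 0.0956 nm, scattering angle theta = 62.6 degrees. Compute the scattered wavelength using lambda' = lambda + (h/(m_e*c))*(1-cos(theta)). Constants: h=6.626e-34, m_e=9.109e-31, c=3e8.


Compton wavelength: h/(m_e*c) = 2.4247e-12 m
d_lambda = 2.4247e-12 * (1 - cos(62.6 deg))
= 2.4247e-12 * 0.5398
= 1.3089e-12 m = 0.001309 nm
lambda' = 0.0956 + 0.001309
= 0.096909 nm

0.096909


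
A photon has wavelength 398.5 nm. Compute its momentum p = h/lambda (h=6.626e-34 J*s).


p = h / lambda
= 6.626e-34 / (398.5e-9)
= 6.626e-34 / 3.9850e-07
= 1.6627e-27 kg*m/s

1.6627e-27


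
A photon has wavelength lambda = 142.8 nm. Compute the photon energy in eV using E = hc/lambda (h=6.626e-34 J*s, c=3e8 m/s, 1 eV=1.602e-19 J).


E = hc / lambda
= (6.626e-34)(3e8) / (142.8e-9)
= 1.9878e-25 / 1.4280e-07
= 1.3920e-18 J
Converting to eV: 1.3920e-18 / 1.602e-19
= 8.6892 eV

8.6892


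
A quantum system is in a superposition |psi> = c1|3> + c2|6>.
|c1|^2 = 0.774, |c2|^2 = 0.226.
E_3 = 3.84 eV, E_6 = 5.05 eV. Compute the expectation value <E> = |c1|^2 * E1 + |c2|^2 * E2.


<E> = |c1|^2 * E1 + |c2|^2 * E2
= 0.774 * 3.84 + 0.226 * 5.05
= 2.9722 + 1.1413
= 4.1135 eV

4.1135


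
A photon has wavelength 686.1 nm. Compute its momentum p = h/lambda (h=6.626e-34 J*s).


p = h / lambda
= 6.626e-34 / (686.1e-9)
= 6.626e-34 / 6.8610e-07
= 9.6575e-28 kg*m/s

9.6575e-28


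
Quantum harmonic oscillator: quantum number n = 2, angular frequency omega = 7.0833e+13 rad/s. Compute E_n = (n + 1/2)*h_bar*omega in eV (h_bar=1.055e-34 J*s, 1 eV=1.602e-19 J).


E = (n + 1/2) * h_bar * omega
= (2 + 0.5) * 1.055e-34 * 7.0833e+13
= 2.5 * 7.4729e-21
= 1.8682e-20 J
= 0.1166 eV

0.1166


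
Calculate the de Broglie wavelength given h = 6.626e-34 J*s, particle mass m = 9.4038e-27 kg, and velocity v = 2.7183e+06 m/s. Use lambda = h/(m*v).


lambda = h / (m * v)
= 6.626e-34 / (9.4038e-27 * 2.7183e+06)
= 6.626e-34 / 2.5562e-20
= 2.5921e-14 m

2.5921e-14


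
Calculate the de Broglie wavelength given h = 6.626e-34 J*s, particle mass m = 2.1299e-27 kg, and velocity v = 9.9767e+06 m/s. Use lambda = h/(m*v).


lambda = h / (m * v)
= 6.626e-34 / (2.1299e-27 * 9.9767e+06)
= 6.626e-34 / 2.1249e-20
= 3.1182e-14 m

3.1182e-14


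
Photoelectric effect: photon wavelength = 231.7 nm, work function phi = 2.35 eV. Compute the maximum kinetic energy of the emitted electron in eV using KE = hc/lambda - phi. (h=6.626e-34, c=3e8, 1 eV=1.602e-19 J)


E_photon = hc / lambda
= (6.626e-34)(3e8) / (231.7e-9)
= 8.5792e-19 J
= 5.3553 eV
KE = E_photon - phi
= 5.3553 - 2.35
= 3.0053 eV

3.0053


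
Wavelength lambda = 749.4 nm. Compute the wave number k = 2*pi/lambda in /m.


k = 2 * pi / lambda
= 6.2832 / (749.4e-9)
= 6.2832 / 7.4940e-07
= 8.3843e+06 /m

8.3843e+06


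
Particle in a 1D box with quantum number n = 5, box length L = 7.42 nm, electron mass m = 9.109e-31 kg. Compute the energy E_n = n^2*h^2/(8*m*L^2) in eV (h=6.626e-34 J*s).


E = n^2 * h^2 / (8 * m * L^2)
= 5^2 * (6.626e-34)^2 / (8 * 9.109e-31 * (7.42e-9)^2)
= 25 * 4.3904e-67 / (8 * 9.109e-31 * 5.5056e-17)
= 2.7357e-20 J
= 0.1708 eV

0.1708


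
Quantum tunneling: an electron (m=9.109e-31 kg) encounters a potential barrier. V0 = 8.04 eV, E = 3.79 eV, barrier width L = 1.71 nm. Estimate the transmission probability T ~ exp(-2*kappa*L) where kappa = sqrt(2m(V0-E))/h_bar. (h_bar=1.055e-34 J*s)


V0 - E = 4.25 eV = 6.8085e-19 J
kappa = sqrt(2 * m * (V0-E)) / h_bar
= sqrt(2 * 9.109e-31 * 6.8085e-19) / 1.055e-34
= 1.0557e+10 /m
2*kappa*L = 2 * 1.0557e+10 * 1.71e-9
= 36.1035
T = exp(-36.1035) = 2.091387e-16

2.091387e-16


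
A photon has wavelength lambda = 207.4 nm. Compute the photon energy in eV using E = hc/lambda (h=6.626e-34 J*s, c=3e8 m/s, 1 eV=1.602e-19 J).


E = hc / lambda
= (6.626e-34)(3e8) / (207.4e-9)
= 1.9878e-25 / 2.0740e-07
= 9.5844e-19 J
Converting to eV: 9.5844e-19 / 1.602e-19
= 5.9828 eV

5.9828


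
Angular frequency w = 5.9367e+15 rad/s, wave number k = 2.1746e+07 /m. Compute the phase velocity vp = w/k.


vp = w / k
= 5.9367e+15 / 2.1746e+07
= 2.7300e+08 m/s

2.7300e+08


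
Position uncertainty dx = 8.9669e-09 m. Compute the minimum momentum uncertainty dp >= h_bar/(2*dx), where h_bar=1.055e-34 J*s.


dp = h_bar / (2 * dx)
= 1.055e-34 / (2 * 8.9669e-09)
= 1.055e-34 / 1.7934e-08
= 5.8827e-27 kg*m/s

5.8827e-27


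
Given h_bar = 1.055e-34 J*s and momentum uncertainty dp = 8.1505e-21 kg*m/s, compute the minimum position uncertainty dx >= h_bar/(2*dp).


dx = h_bar / (2 * dp)
= 1.055e-34 / (2 * 8.1505e-21)
= 1.055e-34 / 1.6301e-20
= 6.4720e-15 m

6.4720e-15


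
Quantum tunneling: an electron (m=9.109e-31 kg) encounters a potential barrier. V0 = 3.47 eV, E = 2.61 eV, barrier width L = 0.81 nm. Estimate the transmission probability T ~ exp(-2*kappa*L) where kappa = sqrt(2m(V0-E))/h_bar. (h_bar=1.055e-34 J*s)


V0 - E = 0.86 eV = 1.3777e-19 J
kappa = sqrt(2 * m * (V0-E)) / h_bar
= sqrt(2 * 9.109e-31 * 1.3777e-19) / 1.055e-34
= 4.7487e+09 /m
2*kappa*L = 2 * 4.7487e+09 * 0.81e-9
= 7.693
T = exp(-7.693) = 4.560271e-04

4.560271e-04


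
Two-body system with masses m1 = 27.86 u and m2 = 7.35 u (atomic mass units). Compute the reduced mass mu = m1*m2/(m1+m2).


mu = m1 * m2 / (m1 + m2)
= 27.86 * 7.35 / (27.86 + 7.35)
= 204.771 / 35.21
= 5.8157 u

5.8157


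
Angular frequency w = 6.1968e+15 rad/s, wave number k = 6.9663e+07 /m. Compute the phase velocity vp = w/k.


vp = w / k
= 6.1968e+15 / 6.9663e+07
= 8.8954e+07 m/s

8.8954e+07


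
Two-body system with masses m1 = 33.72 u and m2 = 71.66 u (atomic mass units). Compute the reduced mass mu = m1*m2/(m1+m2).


mu = m1 * m2 / (m1 + m2)
= 33.72 * 71.66 / (33.72 + 71.66)
= 2416.3752 / 105.38
= 22.9301 u

22.9301


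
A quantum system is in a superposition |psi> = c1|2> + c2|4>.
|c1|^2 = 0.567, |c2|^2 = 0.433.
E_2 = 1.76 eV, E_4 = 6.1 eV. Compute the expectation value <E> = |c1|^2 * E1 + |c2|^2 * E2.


<E> = |c1|^2 * E1 + |c2|^2 * E2
= 0.567 * 1.76 + 0.433 * 6.1
= 0.9979 + 2.6413
= 3.6392 eV

3.6392


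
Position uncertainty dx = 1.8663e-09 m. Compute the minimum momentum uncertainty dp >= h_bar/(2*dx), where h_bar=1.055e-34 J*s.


dp = h_bar / (2 * dx)
= 1.055e-34 / (2 * 1.8663e-09)
= 1.055e-34 / 3.7326e-09
= 2.8264e-26 kg*m/s

2.8264e-26


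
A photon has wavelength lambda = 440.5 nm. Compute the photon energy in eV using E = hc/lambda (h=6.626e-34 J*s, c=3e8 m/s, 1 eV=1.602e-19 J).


E = hc / lambda
= (6.626e-34)(3e8) / (440.5e-9)
= 1.9878e-25 / 4.4050e-07
= 4.5126e-19 J
Converting to eV: 4.5126e-19 / 1.602e-19
= 2.8169 eV

2.8169


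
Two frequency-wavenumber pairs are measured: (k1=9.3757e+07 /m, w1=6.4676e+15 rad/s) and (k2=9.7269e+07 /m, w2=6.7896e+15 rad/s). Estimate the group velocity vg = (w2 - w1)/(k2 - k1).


vg = (w2 - w1) / (k2 - k1)
= (6.7896e+15 - 6.4676e+15) / (9.7269e+07 - 9.3757e+07)
= 3.2200e+14 / 3.5120e+06
= 9.1686e+07 m/s

9.1686e+07


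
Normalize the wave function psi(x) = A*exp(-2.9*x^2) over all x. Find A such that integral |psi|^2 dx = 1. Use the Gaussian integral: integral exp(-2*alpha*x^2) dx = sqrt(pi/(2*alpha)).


integral |psi|^2 dx = A^2 * sqrt(pi/(2*alpha)) = 1
A^2 = sqrt(2*alpha/pi)
= sqrt(2 * 2.9 / pi)
= 1.358748
A = sqrt(1.358748)
= 1.1657

1.1657


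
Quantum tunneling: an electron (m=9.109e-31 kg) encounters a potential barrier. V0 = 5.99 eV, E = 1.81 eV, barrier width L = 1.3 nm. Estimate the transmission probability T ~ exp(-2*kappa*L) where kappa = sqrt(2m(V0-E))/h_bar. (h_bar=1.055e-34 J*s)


V0 - E = 4.18 eV = 6.6964e-19 J
kappa = sqrt(2 * m * (V0-E)) / h_bar
= sqrt(2 * 9.109e-31 * 6.6964e-19) / 1.055e-34
= 1.0469e+10 /m
2*kappa*L = 2 * 1.0469e+10 * 1.3e-9
= 27.2202
T = exp(-27.2202) = 1.508120e-12

1.508120e-12


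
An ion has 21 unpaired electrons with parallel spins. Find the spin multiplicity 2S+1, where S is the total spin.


Total spin S = N * (1/2) = 21 * 0.5 = 10.5
Spin multiplicity = 2S + 1
= 2 * 10.5 + 1
= 22

22


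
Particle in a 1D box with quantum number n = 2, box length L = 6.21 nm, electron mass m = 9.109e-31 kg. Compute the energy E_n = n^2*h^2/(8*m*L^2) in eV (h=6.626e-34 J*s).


E = n^2 * h^2 / (8 * m * L^2)
= 2^2 * (6.626e-34)^2 / (8 * 9.109e-31 * (6.21e-9)^2)
= 4 * 4.3904e-67 / (8 * 9.109e-31 * 3.8564e-17)
= 6.2491e-21 J
= 0.039 eV

0.039


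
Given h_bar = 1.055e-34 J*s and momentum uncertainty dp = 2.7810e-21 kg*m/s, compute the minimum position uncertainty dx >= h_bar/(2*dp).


dx = h_bar / (2 * dp)
= 1.055e-34 / (2 * 2.7810e-21)
= 1.055e-34 / 5.5620e-21
= 1.8968e-14 m

1.8968e-14


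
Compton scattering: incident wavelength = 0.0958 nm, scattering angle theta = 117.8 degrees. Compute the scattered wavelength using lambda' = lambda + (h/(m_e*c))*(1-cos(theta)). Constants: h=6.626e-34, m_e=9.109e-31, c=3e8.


Compton wavelength: h/(m_e*c) = 2.4247e-12 m
d_lambda = 2.4247e-12 * (1 - cos(117.8 deg))
= 2.4247e-12 * 1.466387
= 3.5556e-12 m = 0.003556 nm
lambda' = 0.0958 + 0.003556
= 0.099356 nm

0.099356


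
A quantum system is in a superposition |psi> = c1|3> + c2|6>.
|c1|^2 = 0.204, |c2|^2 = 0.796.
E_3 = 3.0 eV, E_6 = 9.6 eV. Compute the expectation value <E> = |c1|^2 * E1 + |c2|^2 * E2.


<E> = |c1|^2 * E1 + |c2|^2 * E2
= 0.204 * 3.0 + 0.796 * 9.6
= 0.612 + 7.6416
= 8.2536 eV

8.2536


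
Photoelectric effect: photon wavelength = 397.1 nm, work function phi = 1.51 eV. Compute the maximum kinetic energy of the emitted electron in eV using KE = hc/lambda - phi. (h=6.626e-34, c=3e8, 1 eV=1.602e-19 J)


E_photon = hc / lambda
= (6.626e-34)(3e8) / (397.1e-9)
= 5.0058e-19 J
= 3.1247 eV
KE = E_photon - phi
= 3.1247 - 1.51
= 1.6147 eV

1.6147


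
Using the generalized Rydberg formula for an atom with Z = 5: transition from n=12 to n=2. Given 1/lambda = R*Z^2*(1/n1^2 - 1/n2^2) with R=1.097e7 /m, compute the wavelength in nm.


1/lambda = R * Z^2 * (1/n1^2 - 1/n2^2)
= 1.097e7 * 5^2 * (1/2^2 - 1/12^2)
= 1.097e7 * 25 * (0.25 - 0.006944)
= 6.6658e+07 /m
lambda = 1 / 6.6658e+07
= 15.002 nm

15.002


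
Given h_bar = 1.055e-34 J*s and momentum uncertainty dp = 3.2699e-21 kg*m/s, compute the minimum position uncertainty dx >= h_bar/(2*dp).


dx = h_bar / (2 * dp)
= 1.055e-34 / (2 * 3.2699e-21)
= 1.055e-34 / 6.5398e-21
= 1.6132e-14 m

1.6132e-14


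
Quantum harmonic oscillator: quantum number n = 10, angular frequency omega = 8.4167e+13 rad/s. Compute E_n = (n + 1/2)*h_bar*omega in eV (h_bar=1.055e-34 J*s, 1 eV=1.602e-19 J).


E = (n + 1/2) * h_bar * omega
= (10 + 0.5) * 1.055e-34 * 8.4167e+13
= 10.5 * 8.8796e-21
= 9.3236e-20 J
= 0.582 eV

0.582


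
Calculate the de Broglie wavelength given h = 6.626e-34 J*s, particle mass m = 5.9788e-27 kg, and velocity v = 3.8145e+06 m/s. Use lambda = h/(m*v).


lambda = h / (m * v)
= 6.626e-34 / (5.9788e-27 * 3.8145e+06)
= 6.626e-34 / 2.2806e-20
= 2.9054e-14 m

2.9054e-14


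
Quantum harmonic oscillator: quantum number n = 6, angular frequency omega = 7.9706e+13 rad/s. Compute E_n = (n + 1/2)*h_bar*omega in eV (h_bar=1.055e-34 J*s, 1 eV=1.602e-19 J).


E = (n + 1/2) * h_bar * omega
= (6 + 0.5) * 1.055e-34 * 7.9706e+13
= 6.5 * 8.4090e-21
= 5.4658e-20 J
= 0.3412 eV

0.3412


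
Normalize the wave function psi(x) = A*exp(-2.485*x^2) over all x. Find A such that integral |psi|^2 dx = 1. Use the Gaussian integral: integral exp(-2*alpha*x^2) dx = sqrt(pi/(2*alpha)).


integral |psi|^2 dx = A^2 * sqrt(pi/(2*alpha)) = 1
A^2 = sqrt(2*alpha/pi)
= sqrt(2 * 2.485 / pi)
= 1.257776
A = sqrt(1.257776)
= 1.1215

1.1215


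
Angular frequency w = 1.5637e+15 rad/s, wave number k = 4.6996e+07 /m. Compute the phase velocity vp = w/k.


vp = w / k
= 1.5637e+15 / 4.6996e+07
= 3.3273e+07 m/s

3.3273e+07


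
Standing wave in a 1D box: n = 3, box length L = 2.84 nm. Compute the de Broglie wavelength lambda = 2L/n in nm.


lambda = 2L / n
= 2 * 2.84 / 3
= 5.68 / 3
= 1.8933 nm

1.8933


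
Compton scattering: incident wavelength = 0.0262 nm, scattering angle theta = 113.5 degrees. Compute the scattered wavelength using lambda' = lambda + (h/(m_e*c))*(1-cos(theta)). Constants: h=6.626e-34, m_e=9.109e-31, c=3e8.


Compton wavelength: h/(m_e*c) = 2.4247e-12 m
d_lambda = 2.4247e-12 * (1 - cos(113.5 deg))
= 2.4247e-12 * 1.398749
= 3.3916e-12 m = 0.003392 nm
lambda' = 0.0262 + 0.003392
= 0.029592 nm

0.029592


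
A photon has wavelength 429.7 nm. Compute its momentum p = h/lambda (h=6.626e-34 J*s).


p = h / lambda
= 6.626e-34 / (429.7e-9)
= 6.626e-34 / 4.2970e-07
= 1.5420e-27 kg*m/s

1.5420e-27


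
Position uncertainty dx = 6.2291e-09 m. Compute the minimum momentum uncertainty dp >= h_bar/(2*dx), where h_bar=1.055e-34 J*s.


dp = h_bar / (2 * dx)
= 1.055e-34 / (2 * 6.2291e-09)
= 1.055e-34 / 1.2458e-08
= 8.4683e-27 kg*m/s

8.4683e-27


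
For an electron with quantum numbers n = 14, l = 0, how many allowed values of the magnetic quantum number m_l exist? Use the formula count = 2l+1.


m_l ranges from -l to +l in integer steps
So m_l goes from -0 to +0
Count = 2l + 1 = 2*0 + 1
= 1

1


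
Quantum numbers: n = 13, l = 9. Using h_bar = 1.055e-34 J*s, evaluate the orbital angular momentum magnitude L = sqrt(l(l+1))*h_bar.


L = sqrt(l*(l+1)) * h_bar
= sqrt(9 * 10) * 1.055e-34
= sqrt(90) * 1.055e-34
= 9.4868 * 1.055e-34
= 1.0009e-33 J*s

1.0009e-33


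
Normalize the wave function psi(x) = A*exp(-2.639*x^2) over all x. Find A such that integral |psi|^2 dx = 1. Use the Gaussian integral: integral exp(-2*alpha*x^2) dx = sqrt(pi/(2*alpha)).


integral |psi|^2 dx = A^2 * sqrt(pi/(2*alpha)) = 1
A^2 = sqrt(2*alpha/pi)
= sqrt(2 * 2.639 / pi)
= 1.296163
A = sqrt(1.296163)
= 1.1385

1.1385


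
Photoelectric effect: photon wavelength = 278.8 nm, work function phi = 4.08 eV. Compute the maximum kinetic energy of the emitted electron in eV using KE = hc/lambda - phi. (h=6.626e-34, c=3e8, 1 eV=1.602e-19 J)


E_photon = hc / lambda
= (6.626e-34)(3e8) / (278.8e-9)
= 7.1298e-19 J
= 4.4506 eV
KE = E_photon - phi
= 4.4506 - 4.08
= 0.3706 eV

0.3706


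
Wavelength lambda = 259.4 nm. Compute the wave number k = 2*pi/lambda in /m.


k = 2 * pi / lambda
= 6.2832 / (259.4e-9)
= 6.2832 / 2.5940e-07
= 2.4222e+07 /m

2.4222e+07


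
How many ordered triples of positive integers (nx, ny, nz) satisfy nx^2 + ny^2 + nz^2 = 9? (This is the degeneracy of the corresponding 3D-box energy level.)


Enumerate all (nx, ny, nz) with nx^2 + ny^2 + nz^2 = 9:
(1,2,2)
(2,1,2)
(2,2,1)
Total degeneracy = 3

3


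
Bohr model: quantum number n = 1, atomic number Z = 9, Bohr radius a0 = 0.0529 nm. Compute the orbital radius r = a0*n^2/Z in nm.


r = a0 * n^2 / Z
= 0.0529 * 1^2 / 9
= 0.0529 * 1 / 9
= 0.0059 nm

0.0059


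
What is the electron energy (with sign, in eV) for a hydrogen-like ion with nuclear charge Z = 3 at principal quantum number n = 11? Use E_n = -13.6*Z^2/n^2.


E_n = -13.6 * Z^2 / n^2
= -13.6 * 3^2 / 11^2
= -13.6 * 9 / 121
= -1.0116 eV

-1.0116


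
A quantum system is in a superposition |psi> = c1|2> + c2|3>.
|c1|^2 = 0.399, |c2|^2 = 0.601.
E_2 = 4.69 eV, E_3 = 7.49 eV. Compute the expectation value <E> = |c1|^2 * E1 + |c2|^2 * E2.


<E> = |c1|^2 * E1 + |c2|^2 * E2
= 0.399 * 4.69 + 0.601 * 7.49
= 1.8713 + 4.5015
= 6.3728 eV

6.3728


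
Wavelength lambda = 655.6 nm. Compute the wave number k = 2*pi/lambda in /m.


k = 2 * pi / lambda
= 6.2832 / (655.6e-9)
= 6.2832 / 6.5560e-07
= 9.5839e+06 /m

9.5839e+06


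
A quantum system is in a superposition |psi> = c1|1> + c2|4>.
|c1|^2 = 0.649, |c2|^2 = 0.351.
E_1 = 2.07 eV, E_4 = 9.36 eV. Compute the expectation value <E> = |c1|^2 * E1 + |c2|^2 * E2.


<E> = |c1|^2 * E1 + |c2|^2 * E2
= 0.649 * 2.07 + 0.351 * 9.36
= 1.3434 + 3.2854
= 4.6288 eV

4.6288


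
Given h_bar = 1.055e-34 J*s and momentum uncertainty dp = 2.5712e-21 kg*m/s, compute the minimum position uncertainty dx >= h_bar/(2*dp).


dx = h_bar / (2 * dp)
= 1.055e-34 / (2 * 2.5712e-21)
= 1.055e-34 / 5.1424e-21
= 2.0516e-14 m

2.0516e-14


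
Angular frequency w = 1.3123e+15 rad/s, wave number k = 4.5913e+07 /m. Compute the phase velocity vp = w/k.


vp = w / k
= 1.3123e+15 / 4.5913e+07
= 2.8582e+07 m/s

2.8582e+07


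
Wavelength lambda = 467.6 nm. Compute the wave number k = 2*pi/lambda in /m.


k = 2 * pi / lambda
= 6.2832 / (467.6e-9)
= 6.2832 / 4.6760e-07
= 1.3437e+07 /m

1.3437e+07


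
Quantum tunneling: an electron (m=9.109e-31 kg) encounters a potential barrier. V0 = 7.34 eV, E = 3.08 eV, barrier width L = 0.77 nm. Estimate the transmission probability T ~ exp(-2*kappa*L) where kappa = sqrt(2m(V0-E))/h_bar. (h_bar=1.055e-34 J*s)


V0 - E = 4.26 eV = 6.8245e-19 J
kappa = sqrt(2 * m * (V0-E)) / h_bar
= sqrt(2 * 9.109e-31 * 6.8245e-19) / 1.055e-34
= 1.0569e+10 /m
2*kappa*L = 2 * 1.0569e+10 * 0.77e-9
= 16.2763
T = exp(-16.2763) = 8.537080e-08

8.537080e-08


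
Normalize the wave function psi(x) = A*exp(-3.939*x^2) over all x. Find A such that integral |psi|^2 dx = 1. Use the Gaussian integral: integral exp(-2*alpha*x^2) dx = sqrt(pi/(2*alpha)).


integral |psi|^2 dx = A^2 * sqrt(pi/(2*alpha)) = 1
A^2 = sqrt(2*alpha/pi)
= sqrt(2 * 3.939 / pi)
= 1.583555
A = sqrt(1.583555)
= 1.2584

1.2584


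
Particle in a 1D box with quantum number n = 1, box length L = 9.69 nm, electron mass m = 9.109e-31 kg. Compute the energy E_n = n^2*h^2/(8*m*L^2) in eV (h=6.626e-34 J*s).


E = n^2 * h^2 / (8 * m * L^2)
= 1^2 * (6.626e-34)^2 / (8 * 9.109e-31 * (9.69e-9)^2)
= 1 * 4.3904e-67 / (8 * 9.109e-31 * 9.3896e-17)
= 6.4164e-22 J
= 0.004 eV

0.004


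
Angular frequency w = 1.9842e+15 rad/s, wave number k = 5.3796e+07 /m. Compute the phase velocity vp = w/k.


vp = w / k
= 1.9842e+15 / 5.3796e+07
= 3.6884e+07 m/s

3.6884e+07


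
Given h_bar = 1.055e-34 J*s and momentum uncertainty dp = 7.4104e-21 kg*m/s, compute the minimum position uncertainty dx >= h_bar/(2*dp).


dx = h_bar / (2 * dp)
= 1.055e-34 / (2 * 7.4104e-21)
= 1.055e-34 / 1.4821e-20
= 7.1184e-15 m

7.1184e-15


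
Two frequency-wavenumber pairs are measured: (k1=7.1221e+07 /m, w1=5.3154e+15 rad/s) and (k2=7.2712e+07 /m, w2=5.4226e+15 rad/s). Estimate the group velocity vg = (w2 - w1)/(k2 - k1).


vg = (w2 - w1) / (k2 - k1)
= (5.4226e+15 - 5.3154e+15) / (7.2712e+07 - 7.1221e+07)
= 1.0720e+14 / 1.4910e+06
= 7.1898e+07 m/s

7.1898e+07


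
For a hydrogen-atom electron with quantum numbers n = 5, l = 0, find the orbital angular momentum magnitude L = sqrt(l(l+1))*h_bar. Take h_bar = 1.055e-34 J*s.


L = sqrt(l*(l+1)) * h_bar
= sqrt(0 * 1) * 1.055e-34
= sqrt(0) * 1.055e-34
= 0.0 * 1.055e-34
= 0.0000e+00 J*s

0.0000e+00


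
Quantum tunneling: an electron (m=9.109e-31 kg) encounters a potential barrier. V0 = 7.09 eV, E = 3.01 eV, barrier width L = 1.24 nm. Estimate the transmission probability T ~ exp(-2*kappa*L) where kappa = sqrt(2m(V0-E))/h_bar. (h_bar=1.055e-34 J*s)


V0 - E = 4.08 eV = 6.5362e-19 J
kappa = sqrt(2 * m * (V0-E)) / h_bar
= sqrt(2 * 9.109e-31 * 6.5362e-19) / 1.055e-34
= 1.0343e+10 /m
2*kappa*L = 2 * 1.0343e+10 * 1.24e-9
= 25.6514
T = exp(-25.6514) = 7.240070e-12

7.240070e-12


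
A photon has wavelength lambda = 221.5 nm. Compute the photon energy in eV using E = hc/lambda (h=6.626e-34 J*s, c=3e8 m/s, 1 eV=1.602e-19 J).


E = hc / lambda
= (6.626e-34)(3e8) / (221.5e-9)
= 1.9878e-25 / 2.2150e-07
= 8.9743e-19 J
Converting to eV: 8.9743e-19 / 1.602e-19
= 5.6019 eV

5.6019


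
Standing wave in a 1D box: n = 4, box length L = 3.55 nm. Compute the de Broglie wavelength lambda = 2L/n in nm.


lambda = 2L / n
= 2 * 3.55 / 4
= 7.1 / 4
= 1.775 nm

1.775


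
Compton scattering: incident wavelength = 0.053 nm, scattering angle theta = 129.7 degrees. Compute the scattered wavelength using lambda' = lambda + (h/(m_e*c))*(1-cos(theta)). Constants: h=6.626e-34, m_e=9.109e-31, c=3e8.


Compton wavelength: h/(m_e*c) = 2.4247e-12 m
d_lambda = 2.4247e-12 * (1 - cos(129.7 deg))
= 2.4247e-12 * 1.638768
= 3.9735e-12 m = 0.003974 nm
lambda' = 0.053 + 0.003974
= 0.056974 nm

0.056974


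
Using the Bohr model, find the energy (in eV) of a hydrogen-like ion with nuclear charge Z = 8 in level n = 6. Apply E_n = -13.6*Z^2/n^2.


E_n = -13.6 * Z^2 / n^2
= -13.6 * 8^2 / 6^2
= -13.6 * 64 / 36
= -24.1778 eV

-24.1778


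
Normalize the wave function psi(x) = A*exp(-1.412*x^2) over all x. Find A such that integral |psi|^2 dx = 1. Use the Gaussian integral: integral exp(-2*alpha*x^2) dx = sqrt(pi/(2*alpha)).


integral |psi|^2 dx = A^2 * sqrt(pi/(2*alpha)) = 1
A^2 = sqrt(2*alpha/pi)
= sqrt(2 * 1.412 / pi)
= 0.948107
A = sqrt(0.948107)
= 0.9737

0.9737


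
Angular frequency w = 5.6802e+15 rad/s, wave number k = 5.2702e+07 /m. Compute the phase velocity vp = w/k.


vp = w / k
= 5.6802e+15 / 5.2702e+07
= 1.0778e+08 m/s

1.0778e+08


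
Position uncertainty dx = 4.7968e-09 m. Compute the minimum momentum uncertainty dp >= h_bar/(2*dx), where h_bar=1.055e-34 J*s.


dp = h_bar / (2 * dx)
= 1.055e-34 / (2 * 4.7968e-09)
= 1.055e-34 / 9.5936e-09
= 1.0997e-26 kg*m/s

1.0997e-26


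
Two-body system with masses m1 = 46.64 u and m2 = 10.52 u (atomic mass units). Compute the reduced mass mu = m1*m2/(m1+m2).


mu = m1 * m2 / (m1 + m2)
= 46.64 * 10.52 / (46.64 + 10.52)
= 490.6528 / 57.16
= 8.5838 u

8.5838


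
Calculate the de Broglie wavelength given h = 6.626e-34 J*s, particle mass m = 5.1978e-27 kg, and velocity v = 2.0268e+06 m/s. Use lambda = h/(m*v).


lambda = h / (m * v)
= 6.626e-34 / (5.1978e-27 * 2.0268e+06)
= 6.626e-34 / 1.0535e-20
= 6.2896e-14 m

6.2896e-14


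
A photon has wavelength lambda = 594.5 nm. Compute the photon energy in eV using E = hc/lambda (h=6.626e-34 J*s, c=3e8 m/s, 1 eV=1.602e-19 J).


E = hc / lambda
= (6.626e-34)(3e8) / (594.5e-9)
= 1.9878e-25 / 5.9450e-07
= 3.3437e-19 J
Converting to eV: 3.3437e-19 / 1.602e-19
= 2.0872 eV

2.0872


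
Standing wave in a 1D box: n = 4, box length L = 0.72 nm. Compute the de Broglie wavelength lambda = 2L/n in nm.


lambda = 2L / n
= 2 * 0.72 / 4
= 1.44 / 4
= 0.36 nm

0.36


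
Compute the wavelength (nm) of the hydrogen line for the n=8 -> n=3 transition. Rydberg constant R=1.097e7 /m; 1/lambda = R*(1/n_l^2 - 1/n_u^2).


1/lambda = R * (1/n_l^2 - 1/n_u^2)
= 1.097e7 * (1/3^2 - 1/8^2)
= 1.097e7 * (0.111111 - 0.015625)
= 1.097e7 * 0.095486
= 1.0475e+06 /m
lambda = 1 / 1.0475e+06 = 954.6698 nm

954.6698


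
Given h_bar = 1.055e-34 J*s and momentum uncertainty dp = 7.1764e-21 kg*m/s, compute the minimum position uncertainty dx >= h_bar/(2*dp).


dx = h_bar / (2 * dp)
= 1.055e-34 / (2 * 7.1764e-21)
= 1.055e-34 / 1.4353e-20
= 7.3505e-15 m

7.3505e-15


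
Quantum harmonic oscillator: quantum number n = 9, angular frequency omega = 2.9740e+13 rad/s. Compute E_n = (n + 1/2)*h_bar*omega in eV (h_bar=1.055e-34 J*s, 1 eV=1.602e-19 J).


E = (n + 1/2) * h_bar * omega
= (9 + 0.5) * 1.055e-34 * 2.9740e+13
= 9.5 * 3.1376e-21
= 2.9807e-20 J
= 0.1861 eV

0.1861


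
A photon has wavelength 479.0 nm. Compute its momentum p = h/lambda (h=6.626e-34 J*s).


p = h / lambda
= 6.626e-34 / (479.0e-9)
= 6.626e-34 / 4.7900e-07
= 1.3833e-27 kg*m/s

1.3833e-27


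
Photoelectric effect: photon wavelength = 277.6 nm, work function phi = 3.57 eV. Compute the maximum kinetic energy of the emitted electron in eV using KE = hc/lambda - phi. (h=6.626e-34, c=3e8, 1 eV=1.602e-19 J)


E_photon = hc / lambda
= (6.626e-34)(3e8) / (277.6e-9)
= 7.1607e-19 J
= 4.4698 eV
KE = E_photon - phi
= 4.4698 - 3.57
= 0.8998 eV

0.8998


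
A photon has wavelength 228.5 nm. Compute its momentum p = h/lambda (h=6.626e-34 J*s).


p = h / lambda
= 6.626e-34 / (228.5e-9)
= 6.626e-34 / 2.2850e-07
= 2.8998e-27 kg*m/s

2.8998e-27


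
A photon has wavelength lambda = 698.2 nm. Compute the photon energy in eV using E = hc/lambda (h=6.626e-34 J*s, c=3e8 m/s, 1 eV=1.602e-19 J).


E = hc / lambda
= (6.626e-34)(3e8) / (698.2e-9)
= 1.9878e-25 / 6.9820e-07
= 2.8470e-19 J
Converting to eV: 2.8470e-19 / 1.602e-19
= 1.7772 eV

1.7772


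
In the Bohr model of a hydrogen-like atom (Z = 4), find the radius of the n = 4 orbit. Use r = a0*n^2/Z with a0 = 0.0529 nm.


r = a0 * n^2 / Z
= 0.0529 * 4^2 / 4
= 0.0529 * 16 / 4
= 0.2116 nm

0.2116


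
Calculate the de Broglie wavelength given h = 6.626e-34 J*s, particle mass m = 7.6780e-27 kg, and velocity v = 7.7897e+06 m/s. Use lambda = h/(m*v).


lambda = h / (m * v)
= 6.626e-34 / (7.6780e-27 * 7.7897e+06)
= 6.626e-34 / 5.9809e-20
= 1.1079e-14 m

1.1079e-14


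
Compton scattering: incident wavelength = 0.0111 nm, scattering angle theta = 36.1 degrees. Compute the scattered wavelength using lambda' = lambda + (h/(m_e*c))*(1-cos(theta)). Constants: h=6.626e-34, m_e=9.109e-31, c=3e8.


Compton wavelength: h/(m_e*c) = 2.4247e-12 m
d_lambda = 2.4247e-12 * (1 - cos(36.1 deg))
= 2.4247e-12 * 0.19201
= 4.6557e-13 m = 0.000466 nm
lambda' = 0.0111 + 0.000466
= 0.011566 nm

0.011566


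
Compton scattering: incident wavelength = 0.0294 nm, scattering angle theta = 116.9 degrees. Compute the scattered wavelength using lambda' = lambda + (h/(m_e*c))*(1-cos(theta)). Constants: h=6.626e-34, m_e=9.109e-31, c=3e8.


Compton wavelength: h/(m_e*c) = 2.4247e-12 m
d_lambda = 2.4247e-12 * (1 - cos(116.9 deg))
= 2.4247e-12 * 1.452435
= 3.5217e-12 m = 0.003522 nm
lambda' = 0.0294 + 0.003522
= 0.032922 nm

0.032922


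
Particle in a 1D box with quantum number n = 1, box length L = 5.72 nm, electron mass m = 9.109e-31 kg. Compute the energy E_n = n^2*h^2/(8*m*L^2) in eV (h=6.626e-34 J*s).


E = n^2 * h^2 / (8 * m * L^2)
= 1^2 * (6.626e-34)^2 / (8 * 9.109e-31 * (5.72e-9)^2)
= 1 * 4.3904e-67 / (8 * 9.109e-31 * 3.2718e-17)
= 1.8414e-21 J
= 0.0115 eV

0.0115


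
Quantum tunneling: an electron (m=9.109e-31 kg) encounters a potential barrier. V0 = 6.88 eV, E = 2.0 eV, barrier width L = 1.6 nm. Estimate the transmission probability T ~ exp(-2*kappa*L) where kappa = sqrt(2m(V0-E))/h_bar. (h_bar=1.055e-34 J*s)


V0 - E = 4.88 eV = 7.8178e-19 J
kappa = sqrt(2 * m * (V0-E)) / h_bar
= sqrt(2 * 9.109e-31 * 7.8178e-19) / 1.055e-34
= 1.1312e+10 /m
2*kappa*L = 2 * 1.1312e+10 * 1.6e-9
= 36.1984
T = exp(-36.1984) = 1.902160e-16

1.902160e-16


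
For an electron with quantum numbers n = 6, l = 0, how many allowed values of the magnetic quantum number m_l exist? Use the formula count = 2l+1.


m_l ranges from -l to +l in integer steps
So m_l goes from -0 to +0
Count = 2l + 1 = 2*0 + 1
= 1

1


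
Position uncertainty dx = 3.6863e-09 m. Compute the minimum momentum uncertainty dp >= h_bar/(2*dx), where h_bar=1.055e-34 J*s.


dp = h_bar / (2 * dx)
= 1.055e-34 / (2 * 3.6863e-09)
= 1.055e-34 / 7.3726e-09
= 1.4310e-26 kg*m/s

1.4310e-26


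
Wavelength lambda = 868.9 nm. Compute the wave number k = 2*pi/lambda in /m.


k = 2 * pi / lambda
= 6.2832 / (868.9e-9)
= 6.2832 / 8.6890e-07
= 7.2312e+06 /m

7.2312e+06


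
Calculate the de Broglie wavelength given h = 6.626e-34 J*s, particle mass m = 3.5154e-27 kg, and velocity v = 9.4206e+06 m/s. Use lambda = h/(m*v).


lambda = h / (m * v)
= 6.626e-34 / (3.5154e-27 * 9.4206e+06)
= 6.626e-34 / 3.3117e-20
= 2.0008e-14 m

2.0008e-14


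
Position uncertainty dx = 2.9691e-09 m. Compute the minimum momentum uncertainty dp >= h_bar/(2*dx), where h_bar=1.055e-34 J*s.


dp = h_bar / (2 * dx)
= 1.055e-34 / (2 * 2.9691e-09)
= 1.055e-34 / 5.9382e-09
= 1.7766e-26 kg*m/s

1.7766e-26


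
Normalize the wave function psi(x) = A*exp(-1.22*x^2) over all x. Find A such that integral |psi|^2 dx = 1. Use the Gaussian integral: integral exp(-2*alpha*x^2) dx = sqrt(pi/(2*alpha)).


integral |psi|^2 dx = A^2 * sqrt(pi/(2*alpha)) = 1
A^2 = sqrt(2*alpha/pi)
= sqrt(2 * 1.22 / pi)
= 0.881292
A = sqrt(0.881292)
= 0.9388

0.9388


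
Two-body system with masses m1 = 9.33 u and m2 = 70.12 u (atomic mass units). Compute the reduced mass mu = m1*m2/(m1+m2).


mu = m1 * m2 / (m1 + m2)
= 9.33 * 70.12 / (9.33 + 70.12)
= 654.2196 / 79.45
= 8.2344 u

8.2344


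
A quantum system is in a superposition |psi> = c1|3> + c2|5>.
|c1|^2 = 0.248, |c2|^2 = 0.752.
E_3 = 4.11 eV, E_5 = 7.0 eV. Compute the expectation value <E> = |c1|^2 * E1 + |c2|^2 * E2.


<E> = |c1|^2 * E1 + |c2|^2 * E2
= 0.248 * 4.11 + 0.752 * 7.0
= 1.0193 + 5.264
= 6.2833 eV

6.2833


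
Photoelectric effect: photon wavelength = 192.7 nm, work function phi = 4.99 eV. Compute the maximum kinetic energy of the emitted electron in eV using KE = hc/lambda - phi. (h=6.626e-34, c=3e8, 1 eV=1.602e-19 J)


E_photon = hc / lambda
= (6.626e-34)(3e8) / (192.7e-9)
= 1.0316e-18 J
= 6.4391 eV
KE = E_photon - phi
= 6.4391 - 4.99
= 1.4491 eV

1.4491


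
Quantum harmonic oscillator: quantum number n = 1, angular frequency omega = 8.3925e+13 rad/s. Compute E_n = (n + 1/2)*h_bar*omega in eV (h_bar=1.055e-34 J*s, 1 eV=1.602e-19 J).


E = (n + 1/2) * h_bar * omega
= (1 + 0.5) * 1.055e-34 * 8.3925e+13
= 1.5 * 8.8541e-21
= 1.3281e-20 J
= 0.0829 eV

0.0829


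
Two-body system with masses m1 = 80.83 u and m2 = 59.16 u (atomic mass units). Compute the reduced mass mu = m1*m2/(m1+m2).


mu = m1 * m2 / (m1 + m2)
= 80.83 * 59.16 / (80.83 + 59.16)
= 4781.9028 / 139.99
= 34.1589 u

34.1589


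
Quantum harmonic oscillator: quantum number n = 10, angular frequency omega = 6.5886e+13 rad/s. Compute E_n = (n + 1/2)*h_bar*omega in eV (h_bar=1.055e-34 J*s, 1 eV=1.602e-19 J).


E = (n + 1/2) * h_bar * omega
= (10 + 0.5) * 1.055e-34 * 6.5886e+13
= 10.5 * 6.9510e-21
= 7.2985e-20 J
= 0.4556 eV

0.4556


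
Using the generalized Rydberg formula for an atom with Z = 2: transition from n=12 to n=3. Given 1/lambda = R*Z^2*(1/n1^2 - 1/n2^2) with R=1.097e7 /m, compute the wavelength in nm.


1/lambda = R * Z^2 * (1/n1^2 - 1/n2^2)
= 1.097e7 * 2^2 * (1/3^2 - 1/12^2)
= 1.097e7 * 4 * (0.111111 - 0.006944)
= 4.5708e+06 /m
lambda = 1 / 4.5708e+06
= 218.7785 nm

218.7785


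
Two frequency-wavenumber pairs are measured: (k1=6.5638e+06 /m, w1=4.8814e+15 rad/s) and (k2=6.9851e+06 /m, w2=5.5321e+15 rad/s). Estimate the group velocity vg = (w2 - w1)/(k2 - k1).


vg = (w2 - w1) / (k2 - k1)
= (5.5321e+15 - 4.8814e+15) / (6.9851e+06 - 6.5638e+06)
= 6.5070e+14 / 4.2130e+05
= 1.5445e+09 m/s

1.5445e+09


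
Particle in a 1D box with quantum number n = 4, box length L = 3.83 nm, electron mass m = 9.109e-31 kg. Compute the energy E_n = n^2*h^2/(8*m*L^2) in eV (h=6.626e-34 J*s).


E = n^2 * h^2 / (8 * m * L^2)
= 4^2 * (6.626e-34)^2 / (8 * 9.109e-31 * (3.83e-9)^2)
= 16 * 4.3904e-67 / (8 * 9.109e-31 * 1.4669e-17)
= 6.5715e-20 J
= 0.4102 eV

0.4102


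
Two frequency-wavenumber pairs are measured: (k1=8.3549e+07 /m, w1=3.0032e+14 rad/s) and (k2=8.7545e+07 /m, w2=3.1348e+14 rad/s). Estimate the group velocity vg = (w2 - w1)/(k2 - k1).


vg = (w2 - w1) / (k2 - k1)
= (3.1348e+14 - 3.0032e+14) / (8.7545e+07 - 8.3549e+07)
= 1.3160e+13 / 3.9960e+06
= 3.2933e+06 m/s

3.2933e+06


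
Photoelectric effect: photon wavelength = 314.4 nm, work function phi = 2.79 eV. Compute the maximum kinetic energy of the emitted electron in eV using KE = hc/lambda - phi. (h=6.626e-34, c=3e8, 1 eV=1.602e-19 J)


E_photon = hc / lambda
= (6.626e-34)(3e8) / (314.4e-9)
= 6.3225e-19 J
= 3.9466 eV
KE = E_photon - phi
= 3.9466 - 2.79
= 1.1566 eV

1.1566


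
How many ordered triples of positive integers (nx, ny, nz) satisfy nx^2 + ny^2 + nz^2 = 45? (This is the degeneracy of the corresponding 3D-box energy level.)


Enumerate all (nx, ny, nz) with nx^2 + ny^2 + nz^2 = 45:
(2,4,5)
(2,5,4)
(4,2,5)
(4,5,2)
(5,2,4)
(5,4,2)
Total degeneracy = 6

6


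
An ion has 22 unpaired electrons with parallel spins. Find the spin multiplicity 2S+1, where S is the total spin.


Total spin S = N * (1/2) = 22 * 0.5 = 11.0
Spin multiplicity = 2S + 1
= 2 * 11.0 + 1
= 23

23


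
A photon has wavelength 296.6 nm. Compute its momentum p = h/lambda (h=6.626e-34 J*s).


p = h / lambda
= 6.626e-34 / (296.6e-9)
= 6.626e-34 / 2.9660e-07
= 2.2340e-27 kg*m/s

2.2340e-27


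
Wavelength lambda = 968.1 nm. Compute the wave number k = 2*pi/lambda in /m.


k = 2 * pi / lambda
= 6.2832 / (968.1e-9)
= 6.2832 / 9.6810e-07
= 6.4902e+06 /m

6.4902e+06


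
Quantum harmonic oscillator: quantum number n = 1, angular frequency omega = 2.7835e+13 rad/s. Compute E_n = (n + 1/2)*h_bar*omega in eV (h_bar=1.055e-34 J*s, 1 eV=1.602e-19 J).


E = (n + 1/2) * h_bar * omega
= (1 + 0.5) * 1.055e-34 * 2.7835e+13
= 1.5 * 2.9366e-21
= 4.4049e-21 J
= 0.0275 eV

0.0275


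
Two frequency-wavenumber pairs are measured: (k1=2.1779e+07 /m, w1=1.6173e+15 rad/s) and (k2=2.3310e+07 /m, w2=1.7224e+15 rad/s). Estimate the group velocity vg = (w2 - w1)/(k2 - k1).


vg = (w2 - w1) / (k2 - k1)
= (1.7224e+15 - 1.6173e+15) / (2.3310e+07 - 2.1779e+07)
= 1.0510e+14 / 1.5310e+06
= 6.8648e+07 m/s

6.8648e+07


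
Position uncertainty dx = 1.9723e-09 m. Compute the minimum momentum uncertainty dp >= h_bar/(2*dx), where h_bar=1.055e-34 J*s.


dp = h_bar / (2 * dx)
= 1.055e-34 / (2 * 1.9723e-09)
= 1.055e-34 / 3.9446e-09
= 2.6745e-26 kg*m/s

2.6745e-26


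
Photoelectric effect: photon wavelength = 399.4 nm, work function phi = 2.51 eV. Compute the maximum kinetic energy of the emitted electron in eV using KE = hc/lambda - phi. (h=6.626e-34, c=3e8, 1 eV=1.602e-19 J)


E_photon = hc / lambda
= (6.626e-34)(3e8) / (399.4e-9)
= 4.9770e-19 J
= 3.1067 eV
KE = E_photon - phi
= 3.1067 - 2.51
= 0.5967 eV

0.5967


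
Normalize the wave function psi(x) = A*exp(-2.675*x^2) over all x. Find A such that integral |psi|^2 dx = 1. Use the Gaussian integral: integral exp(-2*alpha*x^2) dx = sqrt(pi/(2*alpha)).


integral |psi|^2 dx = A^2 * sqrt(pi/(2*alpha)) = 1
A^2 = sqrt(2*alpha/pi)
= sqrt(2 * 2.675 / pi)
= 1.304974
A = sqrt(1.304974)
= 1.1424

1.1424


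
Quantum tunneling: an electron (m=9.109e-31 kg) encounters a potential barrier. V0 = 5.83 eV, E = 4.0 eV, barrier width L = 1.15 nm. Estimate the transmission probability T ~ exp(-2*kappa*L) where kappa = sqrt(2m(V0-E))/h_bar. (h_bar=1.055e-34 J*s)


V0 - E = 1.83 eV = 2.9317e-19 J
kappa = sqrt(2 * m * (V0-E)) / h_bar
= sqrt(2 * 9.109e-31 * 2.9317e-19) / 1.055e-34
= 6.9272e+09 /m
2*kappa*L = 2 * 6.9272e+09 * 1.15e-9
= 15.9324
T = exp(-15.9324) = 1.203997e-07

1.203997e-07


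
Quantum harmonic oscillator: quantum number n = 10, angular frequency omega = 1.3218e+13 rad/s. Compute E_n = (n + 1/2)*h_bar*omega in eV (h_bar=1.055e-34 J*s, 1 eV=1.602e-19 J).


E = (n + 1/2) * h_bar * omega
= (10 + 0.5) * 1.055e-34 * 1.3218e+13
= 10.5 * 1.3945e-21
= 1.4642e-20 J
= 0.0914 eV

0.0914


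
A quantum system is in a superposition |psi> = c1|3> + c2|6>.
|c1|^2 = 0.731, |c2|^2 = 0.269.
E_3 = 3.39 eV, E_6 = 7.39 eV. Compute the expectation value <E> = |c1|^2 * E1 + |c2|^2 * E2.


<E> = |c1|^2 * E1 + |c2|^2 * E2
= 0.731 * 3.39 + 0.269 * 7.39
= 2.4781 + 1.9879
= 4.466 eV

4.466


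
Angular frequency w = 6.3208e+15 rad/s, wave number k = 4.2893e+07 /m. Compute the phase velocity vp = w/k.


vp = w / k
= 6.3208e+15 / 4.2893e+07
= 1.4736e+08 m/s

1.4736e+08


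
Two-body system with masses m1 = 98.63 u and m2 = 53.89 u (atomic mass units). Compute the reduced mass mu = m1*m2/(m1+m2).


mu = m1 * m2 / (m1 + m2)
= 98.63 * 53.89 / (98.63 + 53.89)
= 5315.1707 / 152.52
= 34.849 u

34.849


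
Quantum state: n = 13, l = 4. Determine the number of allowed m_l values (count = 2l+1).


m_l ranges from -l to +l in integer steps
So m_l goes from -4 to +4
Count = 2l + 1 = 2*4 + 1
= 9

9


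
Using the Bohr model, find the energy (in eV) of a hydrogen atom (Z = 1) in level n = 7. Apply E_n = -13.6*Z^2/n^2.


E_n = -13.6 * Z^2 / n^2
= -13.6 * 1^2 / 7^2
= -13.6 * 1 / 49
= -0.2776 eV

-0.2776


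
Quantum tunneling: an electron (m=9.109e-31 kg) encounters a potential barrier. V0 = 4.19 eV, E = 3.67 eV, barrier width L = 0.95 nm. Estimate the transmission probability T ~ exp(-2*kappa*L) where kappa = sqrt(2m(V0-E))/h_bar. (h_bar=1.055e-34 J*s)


V0 - E = 0.52 eV = 8.3304e-20 J
kappa = sqrt(2 * m * (V0-E)) / h_bar
= sqrt(2 * 9.109e-31 * 8.3304e-20) / 1.055e-34
= 3.6926e+09 /m
2*kappa*L = 2 * 3.6926e+09 * 0.95e-9
= 7.0159
T = exp(-7.0159) = 8.974828e-04

8.974828e-04


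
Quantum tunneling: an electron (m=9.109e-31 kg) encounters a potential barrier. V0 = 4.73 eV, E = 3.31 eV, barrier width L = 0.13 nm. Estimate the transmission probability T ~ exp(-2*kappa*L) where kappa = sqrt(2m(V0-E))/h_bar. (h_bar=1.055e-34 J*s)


V0 - E = 1.42 eV = 2.2748e-19 J
kappa = sqrt(2 * m * (V0-E)) / h_bar
= sqrt(2 * 9.109e-31 * 2.2748e-19) / 1.055e-34
= 6.1020e+09 /m
2*kappa*L = 2 * 6.1020e+09 * 0.13e-9
= 1.5865
T = exp(-1.5865) = 2.046357e-01

2.046357e-01


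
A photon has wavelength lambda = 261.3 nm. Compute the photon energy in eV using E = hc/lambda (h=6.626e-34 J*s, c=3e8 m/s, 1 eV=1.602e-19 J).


E = hc / lambda
= (6.626e-34)(3e8) / (261.3e-9)
= 1.9878e-25 / 2.6130e-07
= 7.6073e-19 J
Converting to eV: 7.6073e-19 / 1.602e-19
= 4.7487 eV

4.7487


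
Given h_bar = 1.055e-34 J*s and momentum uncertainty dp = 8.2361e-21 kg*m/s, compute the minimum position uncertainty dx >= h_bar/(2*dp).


dx = h_bar / (2 * dp)
= 1.055e-34 / (2 * 8.2361e-21)
= 1.055e-34 / 1.6472e-20
= 6.4047e-15 m

6.4047e-15


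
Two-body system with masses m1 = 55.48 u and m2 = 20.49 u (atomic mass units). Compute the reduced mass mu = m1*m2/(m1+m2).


mu = m1 * m2 / (m1 + m2)
= 55.48 * 20.49 / (55.48 + 20.49)
= 1136.7852 / 75.97
= 14.9636 u

14.9636


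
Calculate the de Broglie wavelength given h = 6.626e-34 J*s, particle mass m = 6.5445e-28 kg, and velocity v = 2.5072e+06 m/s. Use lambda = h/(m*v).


lambda = h / (m * v)
= 6.626e-34 / (6.5445e-28 * 2.5072e+06)
= 6.626e-34 / 1.6408e-21
= 4.0382e-13 m

4.0382e-13


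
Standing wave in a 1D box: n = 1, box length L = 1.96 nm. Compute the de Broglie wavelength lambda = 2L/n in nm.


lambda = 2L / n
= 2 * 1.96 / 1
= 3.92 / 1
= 3.92 nm

3.92


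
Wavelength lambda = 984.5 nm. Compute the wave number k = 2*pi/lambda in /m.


k = 2 * pi / lambda
= 6.2832 / (984.5e-9)
= 6.2832 / 9.8450e-07
= 6.3821e+06 /m

6.3821e+06


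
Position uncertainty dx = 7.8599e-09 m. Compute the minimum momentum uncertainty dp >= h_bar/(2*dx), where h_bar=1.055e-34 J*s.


dp = h_bar / (2 * dx)
= 1.055e-34 / (2 * 7.8599e-09)
= 1.055e-34 / 1.5720e-08
= 6.7113e-27 kg*m/s

6.7113e-27


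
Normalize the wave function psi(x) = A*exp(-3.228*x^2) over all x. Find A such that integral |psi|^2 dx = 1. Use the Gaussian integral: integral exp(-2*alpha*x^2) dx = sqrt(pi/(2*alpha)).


integral |psi|^2 dx = A^2 * sqrt(pi/(2*alpha)) = 1
A^2 = sqrt(2*alpha/pi)
= sqrt(2 * 3.228 / pi)
= 1.43353
A = sqrt(1.43353)
= 1.1973

1.1973


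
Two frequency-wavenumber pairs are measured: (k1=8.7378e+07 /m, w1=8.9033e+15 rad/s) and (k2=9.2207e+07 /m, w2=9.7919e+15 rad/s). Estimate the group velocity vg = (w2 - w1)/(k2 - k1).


vg = (w2 - w1) / (k2 - k1)
= (9.7919e+15 - 8.9033e+15) / (9.2207e+07 - 8.7378e+07)
= 8.8860e+14 / 4.8290e+06
= 1.8401e+08 m/s

1.8401e+08


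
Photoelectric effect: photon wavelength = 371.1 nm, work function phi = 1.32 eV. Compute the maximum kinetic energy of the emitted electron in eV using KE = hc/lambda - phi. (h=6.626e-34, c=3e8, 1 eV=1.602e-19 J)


E_photon = hc / lambda
= (6.626e-34)(3e8) / (371.1e-9)
= 5.3565e-19 J
= 3.3436 eV
KE = E_photon - phi
= 3.3436 - 1.32
= 2.0236 eV

2.0236


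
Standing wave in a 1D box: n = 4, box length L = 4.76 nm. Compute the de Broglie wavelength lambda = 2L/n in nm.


lambda = 2L / n
= 2 * 4.76 / 4
= 9.52 / 4
= 2.38 nm

2.38


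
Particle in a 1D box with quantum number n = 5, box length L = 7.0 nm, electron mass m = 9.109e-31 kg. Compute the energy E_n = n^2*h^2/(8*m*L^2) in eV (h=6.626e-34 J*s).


E = n^2 * h^2 / (8 * m * L^2)
= 5^2 * (6.626e-34)^2 / (8 * 9.109e-31 * (7.0e-9)^2)
= 25 * 4.3904e-67 / (8 * 9.109e-31 * 4.9000e-17)
= 3.0739e-20 J
= 0.1919 eV

0.1919
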